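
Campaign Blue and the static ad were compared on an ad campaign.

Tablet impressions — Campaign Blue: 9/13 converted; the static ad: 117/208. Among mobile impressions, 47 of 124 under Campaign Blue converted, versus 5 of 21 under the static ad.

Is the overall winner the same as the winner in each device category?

No

Tablet: Campaign Blue 9/13 = 69.2%, the static ad 117/208 = 56.2% → Campaign Blue
Mobile: Campaign Blue 47/124 = 37.9%, the static ad 5/21 = 23.8% → Campaign Blue
Overall: Campaign Blue 56/137 = 40.9%, the static ad 122/229 = 53.3% → the static ad
Campaign Blue wins each device group but the static ad wins overall — the comparison reverses. Campaign Blue's impressions skew toward mobile, which has a lower base rate.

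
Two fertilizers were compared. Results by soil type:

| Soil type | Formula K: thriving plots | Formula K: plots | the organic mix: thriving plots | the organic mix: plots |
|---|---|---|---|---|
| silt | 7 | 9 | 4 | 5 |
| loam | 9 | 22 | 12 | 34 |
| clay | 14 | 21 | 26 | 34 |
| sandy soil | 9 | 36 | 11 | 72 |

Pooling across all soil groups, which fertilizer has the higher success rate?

Silt: Formula K 7/9 = 77.8%, the organic mix 4/5 = 80.0% → the organic mix
Loam: Formula K 9/22 = 40.9%, the organic mix 12/34 = 35.3% → Formula K
Clay: Formula K 14/21 = 66.7%, the organic mix 26/34 = 76.5% → the organic mix
Sandy soil: Formula K 9/36 = 25.0%, the organic mix 11/72 = 15.3% → Formula K
Overall: Formula K 39/88 = 44.3%, the organic mix 53/145 = 36.6% → Formula K
(Neither sweeps every soil group, but Formula K has the higher pooled rate.)

Formula K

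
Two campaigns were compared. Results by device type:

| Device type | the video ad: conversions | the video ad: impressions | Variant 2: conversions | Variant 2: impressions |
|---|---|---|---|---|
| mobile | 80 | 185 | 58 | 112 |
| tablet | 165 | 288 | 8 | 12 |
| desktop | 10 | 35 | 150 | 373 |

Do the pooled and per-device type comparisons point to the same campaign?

Mobile: the video ad 80/185 = 43.2%, Variant 2 58/112 = 51.8% → Variant 2
Tablet: the video ad 165/288 = 57.3%, Variant 2 8/12 = 66.7% → Variant 2
Desktop: the video ad 10/35 = 28.6%, Variant 2 150/373 = 40.2% → Variant 2
Overall: the video ad 255/508 = 50.2%, Variant 2 216/497 = 43.5% → the video ad
Variant 2 wins each device group but the video ad wins overall — the comparison reverses. Variant 2's impressions skew toward desktop, which has a lower base rate.

No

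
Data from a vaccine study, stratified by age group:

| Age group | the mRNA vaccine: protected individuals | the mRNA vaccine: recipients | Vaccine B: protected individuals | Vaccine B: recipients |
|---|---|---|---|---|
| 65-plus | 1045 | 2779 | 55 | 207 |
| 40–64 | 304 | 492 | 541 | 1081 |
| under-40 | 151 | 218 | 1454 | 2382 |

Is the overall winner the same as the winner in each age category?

No

65-plus: the mRNA vaccine 1045/2779 = 37.6%, Vaccine B 55/207 = 26.6% → the mRNA vaccine
40–64: the mRNA vaccine 304/492 = 61.8%, Vaccine B 541/1081 = 50.0% → the mRNA vaccine
Under-40: the mRNA vaccine 151/218 = 69.3%, Vaccine B 1454/2382 = 61.0% → the mRNA vaccine
Overall: the mRNA vaccine 1500/3489 = 43.0%, Vaccine B 2050/3670 = 55.9% → Vaccine B
The mRNA vaccine wins each age group but Vaccine B wins overall — the comparison reverses. The mRNA vaccine's recipients skew toward 65-plus, which has a lower base rate.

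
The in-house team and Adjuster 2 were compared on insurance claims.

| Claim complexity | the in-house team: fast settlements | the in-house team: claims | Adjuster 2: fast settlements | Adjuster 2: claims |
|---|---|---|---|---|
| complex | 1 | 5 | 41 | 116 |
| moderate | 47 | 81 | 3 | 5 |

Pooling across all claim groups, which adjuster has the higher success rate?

the in-house team

Complex: the in-house team 1/5 = 20.0%, Adjuster 2 41/116 = 35.3% → Adjuster 2
Moderate: the in-house team 47/81 = 58.0%, Adjuster 2 3/5 = 60.0% → Adjuster 2
Overall: the in-house team 48/86 = 55.8%, Adjuster 2 44/121 = 36.4% → the in-house team
(Adjuster 2 wins every claim group but the in-house team wins overall — Adjuster 2's claims skew toward the low-rate complex group.)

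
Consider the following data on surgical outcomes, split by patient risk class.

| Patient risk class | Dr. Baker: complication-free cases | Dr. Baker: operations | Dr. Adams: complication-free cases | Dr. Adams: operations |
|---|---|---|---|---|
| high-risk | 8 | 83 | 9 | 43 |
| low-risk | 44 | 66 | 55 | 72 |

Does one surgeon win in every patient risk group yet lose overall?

No

High-risk: Dr. Baker 8/83 = 9.6%, Dr. Adams 9/43 = 20.9% → Dr. Adams
Low-risk: Dr. Baker 44/66 = 66.7%, Dr. Adams 55/72 = 76.4% → Dr. Adams
Overall: Dr. Baker 52/149 = 34.9%, Dr. Adams 64/115 = 55.7% → Dr. Adams
Dr. Adams wins overall and in every patient risk group — no reversal.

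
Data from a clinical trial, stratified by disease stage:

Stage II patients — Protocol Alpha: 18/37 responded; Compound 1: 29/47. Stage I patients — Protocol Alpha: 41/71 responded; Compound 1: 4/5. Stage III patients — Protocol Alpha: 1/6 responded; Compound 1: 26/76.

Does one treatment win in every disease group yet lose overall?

Yes

Stage II: Protocol Alpha 18/37 = 48.6%, Compound 1 29/47 = 61.7% → Compound 1
Stage I: Protocol Alpha 41/71 = 57.7%, Compound 1 4/5 = 80.0% → Compound 1
Stage III: Protocol Alpha 1/6 = 16.7%, Compound 1 26/76 = 34.2% → Compound 1
Overall: Protocol Alpha 60/114 = 52.6%, Compound 1 59/128 = 46.1% → Protocol Alpha
Compound 1 wins each disease group but Protocol Alpha wins overall — the comparison reverses. Compound 1's patients skew toward stage III, which has a lower base rate.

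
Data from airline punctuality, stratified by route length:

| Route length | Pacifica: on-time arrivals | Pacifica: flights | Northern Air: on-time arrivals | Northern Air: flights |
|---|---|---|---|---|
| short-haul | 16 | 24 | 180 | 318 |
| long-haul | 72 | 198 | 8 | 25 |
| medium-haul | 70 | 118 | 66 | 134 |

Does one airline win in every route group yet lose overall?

Yes

Short-haul: Pacifica 16/24 = 66.7%, Northern Air 180/318 = 56.6% → Pacifica
Long-haul: Pacifica 72/198 = 36.4%, Northern Air 8/25 = 32.0% → Pacifica
Medium-haul: Pacifica 70/118 = 59.3%, Northern Air 66/134 = 49.3% → Pacifica
Overall: Pacifica 158/340 = 46.5%, Northern Air 254/477 = 53.2% → Northern Air
Pacifica wins each route group but Northern Air wins overall — the comparison reverses. Pacifica's flights skew toward long-haul, which has a lower base rate.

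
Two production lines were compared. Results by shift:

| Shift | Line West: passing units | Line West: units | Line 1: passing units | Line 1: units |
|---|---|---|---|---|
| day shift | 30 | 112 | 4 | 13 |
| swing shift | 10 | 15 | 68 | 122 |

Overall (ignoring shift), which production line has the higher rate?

Line 1

Day shift: Line West 30/112 = 26.8%, Line 1 4/13 = 30.8% → Line 1
Swing shift: Line West 10/15 = 66.7%, Line 1 68/122 = 55.7% → Line West
Overall: Line West 40/127 = 31.5%, Line 1 72/135 = 53.3% → Line 1
(Neither sweeps every shift group, but Line 1 has the higher pooled rate.)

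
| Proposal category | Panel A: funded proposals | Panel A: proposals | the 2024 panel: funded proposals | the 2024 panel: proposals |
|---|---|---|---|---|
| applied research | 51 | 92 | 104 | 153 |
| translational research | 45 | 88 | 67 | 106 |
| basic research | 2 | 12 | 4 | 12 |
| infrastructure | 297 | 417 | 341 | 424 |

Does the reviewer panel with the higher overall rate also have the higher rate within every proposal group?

Yes

Applied research: Panel A 51/92 = 55.4%, the 2024 panel 104/153 = 68.0% → the 2024 panel
Translational research: Panel A 45/88 = 51.1%, the 2024 panel 67/106 = 63.2% → the 2024 panel
Basic research: Panel A 2/12 = 16.7%, the 2024 panel 4/12 = 33.3% → the 2024 panel
Infrastructure: Panel A 297/417 = 71.2%, the 2024 panel 341/424 = 80.4% → the 2024 panel
Overall: Panel A 395/609 = 64.9%, the 2024 panel 516/695 = 74.2% → the 2024 panel
The 2024 panel wins overall and in every proposal group — no reversal.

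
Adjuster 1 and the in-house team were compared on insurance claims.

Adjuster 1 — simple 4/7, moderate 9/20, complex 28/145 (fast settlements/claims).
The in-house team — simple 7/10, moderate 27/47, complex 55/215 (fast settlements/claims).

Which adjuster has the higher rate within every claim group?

the in-house team

Simple: Adjuster 1 4/7 = 57.1%, the in-house team 7/10 = 70.0% → the in-house team
Moderate: Adjuster 1 9/20 = 45.0%, the in-house team 27/47 = 57.4% → the in-house team
Complex: Adjuster 1 28/145 = 19.3%, the in-house team 55/215 = 25.6% → the in-house team
The in-house team has the higher rate in all 3 groups.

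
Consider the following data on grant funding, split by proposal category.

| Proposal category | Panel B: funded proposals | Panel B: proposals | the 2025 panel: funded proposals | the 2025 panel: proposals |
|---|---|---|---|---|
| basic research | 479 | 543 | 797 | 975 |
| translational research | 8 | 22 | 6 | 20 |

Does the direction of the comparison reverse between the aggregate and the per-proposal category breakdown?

Basic research: Panel B 479/543 = 88.2%, the 2025 panel 797/975 = 81.7% → Panel B
Translational research: Panel B 8/22 = 36.4%, the 2025 panel 6/20 = 30.0% → Panel B
Overall: Panel B 487/565 = 86.2%, the 2025 panel 803/995 = 80.7% → Panel B
Panel B wins overall and in every proposal group — no reversal.

No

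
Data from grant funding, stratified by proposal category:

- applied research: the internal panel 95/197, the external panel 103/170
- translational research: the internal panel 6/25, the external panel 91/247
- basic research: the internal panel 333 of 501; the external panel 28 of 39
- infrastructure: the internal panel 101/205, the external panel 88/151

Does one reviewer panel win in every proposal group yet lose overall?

Yes

Applied research: the internal panel 95/197 = 48.2%, the external panel 103/170 = 60.6% → the external panel
Translational research: the internal panel 6/25 = 24.0%, the external panel 91/247 = 36.8% → the external panel
Basic research: the internal panel 333/501 = 66.5%, the external panel 28/39 = 71.8% → the external panel
Infrastructure: the internal panel 101/205 = 49.3%, the external panel 88/151 = 58.3% → the external panel
Overall: the internal panel 535/928 = 57.7%, the external panel 310/607 = 51.1% → the internal panel
The external panel wins each proposal group but the internal panel wins overall — the comparison reverses. The external panel's proposals skew toward translational research, which has a lower base rate.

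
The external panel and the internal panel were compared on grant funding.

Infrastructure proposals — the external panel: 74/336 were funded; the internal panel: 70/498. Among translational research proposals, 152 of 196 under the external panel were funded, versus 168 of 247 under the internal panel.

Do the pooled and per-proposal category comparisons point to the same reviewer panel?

Infrastructure: the external panel 74/336 = 22.0%, the internal panel 70/498 = 14.1% → the external panel
Translational research: the external panel 152/196 = 77.6%, the internal panel 168/247 = 68.0% → the external panel
Overall: the external panel 226/532 = 42.5%, the internal panel 238/745 = 31.9% → the external panel
The external panel wins overall and in every proposal group — no reversal.

Yes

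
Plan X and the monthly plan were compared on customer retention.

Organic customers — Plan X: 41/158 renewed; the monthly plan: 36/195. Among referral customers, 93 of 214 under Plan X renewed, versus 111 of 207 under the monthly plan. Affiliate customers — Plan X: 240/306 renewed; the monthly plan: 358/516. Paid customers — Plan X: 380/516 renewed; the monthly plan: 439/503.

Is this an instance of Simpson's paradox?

Organic: Plan X 41/158 = 25.9%, the monthly plan 36/195 = 18.5% → Plan X
Referral: Plan X 93/214 = 43.5%, the monthly plan 111/207 = 53.6% → the monthly plan
Affiliate: Plan X 240/306 = 78.4%, the monthly plan 358/516 = 69.4% → Plan X
Paid: Plan X 380/516 = 73.6%, the monthly plan 439/503 = 87.3% → the monthly plan
Overall: Plan X 754/1194 = 63.1%, the monthly plan 944/1421 = 66.4% → the monthly plan
Neither sweeps: Plan X wins 2 of 4 groups, the monthly plan wins 2. The monthly plan wins overall but not every group — no Simpson reversal.

No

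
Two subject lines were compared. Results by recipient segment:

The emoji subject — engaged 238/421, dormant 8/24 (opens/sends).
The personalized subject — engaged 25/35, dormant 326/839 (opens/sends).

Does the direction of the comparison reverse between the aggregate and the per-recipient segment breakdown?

Yes

Engaged: the emoji subject 238/421 = 56.5%, the personalized subject 25/35 = 71.4% → the personalized subject
Dormant: the emoji subject 8/24 = 33.3%, the personalized subject 326/839 = 38.9% → the personalized subject
Overall: the emoji subject 246/445 = 55.3%, the personalized subject 351/874 = 40.2% → the emoji subject
The personalized subject wins each recipient group but the emoji subject wins overall — the comparison reverses. The personalized subject's sends skew toward dormant, which has a lower base rate.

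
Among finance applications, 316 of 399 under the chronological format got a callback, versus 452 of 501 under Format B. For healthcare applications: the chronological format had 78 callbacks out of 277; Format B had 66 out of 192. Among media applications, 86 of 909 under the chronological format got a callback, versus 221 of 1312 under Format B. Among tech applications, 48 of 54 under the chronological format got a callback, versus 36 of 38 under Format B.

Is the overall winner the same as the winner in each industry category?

Finance: the chronological format 316/399 = 79.2%, Format B 452/501 = 90.2% → Format B
Healthcare: the chronological format 78/277 = 28.2%, Format B 66/192 = 34.4% → Format B
Media: the chronological format 86/909 = 9.5%, Format B 221/1312 = 16.8% → Format B
Tech: the chronological format 48/54 = 88.9%, Format B 36/38 = 94.7% → Format B
Overall: the chronological format 528/1639 = 32.2%, Format B 775/2043 = 37.9% → Format B
Format B wins overall and in every industry group — no reversal.

Yes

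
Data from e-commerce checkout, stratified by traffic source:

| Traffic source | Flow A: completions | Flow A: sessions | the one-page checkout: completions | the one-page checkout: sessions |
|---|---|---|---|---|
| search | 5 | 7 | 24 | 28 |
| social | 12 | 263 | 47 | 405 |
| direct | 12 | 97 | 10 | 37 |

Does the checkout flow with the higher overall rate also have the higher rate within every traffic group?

Search: Flow A 5/7 = 71.4%, the one-page checkout 24/28 = 85.7% → the one-page checkout
Social: Flow A 12/263 = 4.6%, the one-page checkout 47/405 = 11.6% → the one-page checkout
Direct: Flow A 12/97 = 12.4%, the one-page checkout 10/37 = 27.0% → the one-page checkout
Overall: Flow A 29/367 = 7.9%, the one-page checkout 81/470 = 17.2% → the one-page checkout
The one-page checkout wins overall and in every traffic group — no reversal.

Yes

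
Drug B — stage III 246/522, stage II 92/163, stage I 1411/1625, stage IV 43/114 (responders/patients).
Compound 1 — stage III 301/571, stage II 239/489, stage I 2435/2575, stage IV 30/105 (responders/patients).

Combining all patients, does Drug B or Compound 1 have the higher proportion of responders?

Stage III: Drug B 246/522 = 47.1%, Compound 1 301/571 = 52.7% → Compound 1
Stage II: Drug B 92/163 = 56.4%, Compound 1 239/489 = 48.9% → Drug B
Stage I: Drug B 1411/1625 = 86.8%, Compound 1 2435/2575 = 94.6% → Compound 1
Stage IV: Drug B 43/114 = 37.7%, Compound 1 30/105 = 28.6% → Drug B
Overall: Drug B 1792/2424 = 73.9%, Compound 1 3005/3740 = 80.3% → Compound 1
(Neither sweeps every disease group, but Compound 1 has the higher pooled rate.)

Compound 1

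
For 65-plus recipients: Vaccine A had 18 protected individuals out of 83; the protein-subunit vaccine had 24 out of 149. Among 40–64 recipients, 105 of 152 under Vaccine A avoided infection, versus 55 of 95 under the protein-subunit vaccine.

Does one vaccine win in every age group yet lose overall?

No

65-plus: Vaccine A 18/83 = 21.7%, the protein-subunit vaccine 24/149 = 16.1% → Vaccine A
40–64: Vaccine A 105/152 = 69.1%, the protein-subunit vaccine 55/95 = 57.9% → Vaccine A
Overall: Vaccine A 123/235 = 52.3%, the protein-subunit vaccine 79/244 = 32.4% → Vaccine A
Vaccine A wins overall and in every age group — no reversal.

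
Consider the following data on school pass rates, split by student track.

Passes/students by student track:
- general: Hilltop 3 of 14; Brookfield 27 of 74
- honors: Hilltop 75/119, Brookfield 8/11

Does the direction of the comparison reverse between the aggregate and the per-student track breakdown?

General: Hilltop 3/14 = 21.4%, Brookfield 27/74 = 36.5% → Brookfield
Honors: Hilltop 75/119 = 63.0%, Brookfield 8/11 = 72.7% → Brookfield
Overall: Hilltop 78/133 = 58.6%, Brookfield 35/85 = 41.2% → Hilltop
Brookfield wins each student group but Hilltop wins overall — the comparison reverses. Brookfield's students skew toward general, which has a lower base rate.

Yes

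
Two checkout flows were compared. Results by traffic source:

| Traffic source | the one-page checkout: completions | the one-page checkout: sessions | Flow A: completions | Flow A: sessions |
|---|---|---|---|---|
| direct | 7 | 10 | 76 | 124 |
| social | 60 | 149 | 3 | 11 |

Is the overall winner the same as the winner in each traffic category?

Direct: the one-page checkout 7/10 = 70.0%, Flow A 76/124 = 61.3% → the one-page checkout
Social: the one-page checkout 60/149 = 40.3%, Flow A 3/11 = 27.3% → the one-page checkout
Overall: the one-page checkout 67/159 = 42.1%, Flow A 79/135 = 58.5% → Flow A
The one-page checkout wins each traffic group but Flow A wins overall — the comparison reverses. The one-page checkout's sessions skew toward social, which has a lower base rate.

No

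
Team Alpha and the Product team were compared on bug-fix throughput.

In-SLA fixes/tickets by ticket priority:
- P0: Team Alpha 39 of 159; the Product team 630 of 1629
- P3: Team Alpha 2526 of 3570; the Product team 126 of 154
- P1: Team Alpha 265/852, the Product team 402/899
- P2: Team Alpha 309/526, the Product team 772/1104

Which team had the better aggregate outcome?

P0: Team Alpha 39/159 = 24.5%, the Product team 630/1629 = 38.7% → the Product team
P3: Team Alpha 2526/3570 = 70.8%, the Product team 126/154 = 81.8% → the Product team
P1: Team Alpha 265/852 = 31.1%, the Product team 402/899 = 44.7% → the Product team
P2: Team Alpha 309/526 = 58.7%, the Product team 772/1104 = 69.9% → the Product team
Overall: Team Alpha 3139/5107 = 61.5%, the Product team 1930/3786 = 51.0% → Team Alpha
(The Product team wins every ticket group but Team Alpha wins overall — the Product team's tickets skew toward the low-rate P0 group.)

Team Alpha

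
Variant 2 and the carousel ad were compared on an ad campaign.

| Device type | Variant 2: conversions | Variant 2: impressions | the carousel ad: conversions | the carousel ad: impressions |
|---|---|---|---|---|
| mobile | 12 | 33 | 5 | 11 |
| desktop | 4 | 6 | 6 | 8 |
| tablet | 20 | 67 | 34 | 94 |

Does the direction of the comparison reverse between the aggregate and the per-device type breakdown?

No

Mobile: Variant 2 12/33 = 36.4%, the carousel ad 5/11 = 45.5% → the carousel ad
Desktop: Variant 2 4/6 = 66.7%, the carousel ad 6/8 = 75.0% → the carousel ad
Tablet: Variant 2 20/67 = 29.9%, the carousel ad 34/94 = 36.2% → the carousel ad
Overall: Variant 2 36/106 = 34.0%, the carousel ad 45/113 = 39.8% → the carousel ad
The carousel ad wins overall and in every device group — no reversal.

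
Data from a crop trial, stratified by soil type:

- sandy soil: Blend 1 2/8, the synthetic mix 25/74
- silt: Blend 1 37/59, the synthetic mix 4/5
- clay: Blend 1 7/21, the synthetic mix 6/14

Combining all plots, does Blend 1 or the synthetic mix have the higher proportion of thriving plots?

Blend 1

Sandy soil: Blend 1 2/8 = 25.0%, the synthetic mix 25/74 = 33.8% → the synthetic mix
Silt: Blend 1 37/59 = 62.7%, the synthetic mix 4/5 = 80.0% → the synthetic mix
Clay: Blend 1 7/21 = 33.3%, the synthetic mix 6/14 = 42.9% → the synthetic mix
Overall: Blend 1 46/88 = 52.3%, the synthetic mix 35/93 = 37.6% → Blend 1
(The synthetic mix wins every soil group but Blend 1 wins overall — the synthetic mix's plots skew toward the low-rate sandy soil group.)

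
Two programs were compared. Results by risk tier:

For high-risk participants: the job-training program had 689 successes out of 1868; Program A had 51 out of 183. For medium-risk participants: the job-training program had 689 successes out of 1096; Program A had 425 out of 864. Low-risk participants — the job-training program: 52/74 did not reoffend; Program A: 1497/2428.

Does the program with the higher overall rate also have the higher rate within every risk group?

No

High-risk: the job-training program 689/1868 = 36.9%, Program A 51/183 = 27.9% → the job-training program
Medium-risk: the job-training program 689/1096 = 62.9%, Program A 425/864 = 49.2% → the job-training program
Low-risk: the job-training program 52/74 = 70.3%, Program A 1497/2428 = 61.7% → the job-training program
Overall: the job-training program 1430/3038 = 47.1%, Program A 1973/3475 = 56.8% → Program A
The job-training program wins each risk group but Program A wins overall — the comparison reverses. The job-training program's participants skew toward high-risk, which has a lower base rate.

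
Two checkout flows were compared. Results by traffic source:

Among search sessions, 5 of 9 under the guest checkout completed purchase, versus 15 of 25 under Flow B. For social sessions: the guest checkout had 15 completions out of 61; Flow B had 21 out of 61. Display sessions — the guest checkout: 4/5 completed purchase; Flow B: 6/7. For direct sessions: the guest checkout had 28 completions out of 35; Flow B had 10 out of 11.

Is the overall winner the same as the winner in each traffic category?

Yes

Search: the guest checkout 5/9 = 55.6%, Flow B 15/25 = 60.0% → Flow B
Social: the guest checkout 15/61 = 24.6%, Flow B 21/61 = 34.4% → Flow B
Display: the guest checkout 4/5 = 80.0%, Flow B 6/7 = 85.7% → Flow B
Direct: the guest checkout 28/35 = 80.0%, Flow B 10/11 = 90.9% → Flow B
Overall: the guest checkout 52/110 = 47.3%, Flow B 52/104 = 50.0% → Flow B
Flow B wins overall and in every traffic group — no reversal.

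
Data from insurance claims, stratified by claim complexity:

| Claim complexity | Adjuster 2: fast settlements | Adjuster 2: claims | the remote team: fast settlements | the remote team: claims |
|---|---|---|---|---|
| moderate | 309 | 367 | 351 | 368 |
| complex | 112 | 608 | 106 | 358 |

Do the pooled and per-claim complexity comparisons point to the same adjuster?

Moderate: Adjuster 2 309/367 = 84.2%, the remote team 351/368 = 95.4% → the remote team
Complex: Adjuster 2 112/608 = 18.4%, the remote team 106/358 = 29.6% → the remote team
Overall: Adjuster 2 421/975 = 43.2%, the remote team 457/726 = 62.9% → the remote team
The remote team wins overall and in every claim group — no reversal.

Yes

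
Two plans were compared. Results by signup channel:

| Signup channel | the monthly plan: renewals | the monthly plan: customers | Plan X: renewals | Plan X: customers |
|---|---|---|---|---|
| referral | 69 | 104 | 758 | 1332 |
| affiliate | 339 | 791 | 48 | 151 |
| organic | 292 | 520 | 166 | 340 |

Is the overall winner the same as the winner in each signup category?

No

Referral: the monthly plan 69/104 = 66.3%, Plan X 758/1332 = 56.9% → the monthly plan
Affiliate: the monthly plan 339/791 = 42.9%, Plan X 48/151 = 31.8% → the monthly plan
Organic: the monthly plan 292/520 = 56.2%, Plan X 166/340 = 48.8% → the monthly plan
Overall: the monthly plan 700/1415 = 49.5%, Plan X 972/1823 = 53.3% → Plan X
The monthly plan wins each signup group but Plan X wins overall — the comparison reverses. The monthly plan's customers skew toward affiliate, which has a lower base rate.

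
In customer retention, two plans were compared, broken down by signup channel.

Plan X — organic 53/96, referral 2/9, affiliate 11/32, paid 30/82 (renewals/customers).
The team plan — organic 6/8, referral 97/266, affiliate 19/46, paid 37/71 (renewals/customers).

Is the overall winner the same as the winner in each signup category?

Organic: Plan X 53/96 = 55.2%, the team plan 6/8 = 75.0% → the team plan
Referral: Plan X 2/9 = 22.2%, the team plan 97/266 = 36.5% → the team plan
Affiliate: Plan X 11/32 = 34.4%, the team plan 19/46 = 41.3% → the team plan
Paid: Plan X 30/82 = 36.6%, the team plan 37/71 = 52.1% → the team plan
Overall: Plan X 96/219 = 43.8%, the team plan 159/391 = 40.7% → Plan X
The team plan wins each signup group but Plan X wins overall — the comparison reverses. The team plan's customers skew toward referral, which has a lower base rate.

No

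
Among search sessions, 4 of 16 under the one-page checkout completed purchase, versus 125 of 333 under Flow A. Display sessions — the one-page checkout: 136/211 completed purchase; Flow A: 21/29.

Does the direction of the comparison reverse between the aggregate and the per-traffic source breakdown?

Search: the one-page checkout 4/16 = 25.0%, Flow A 125/333 = 37.5% → Flow A
Display: the one-page checkout 136/211 = 64.5%, Flow A 21/29 = 72.4% → Flow A
Overall: the one-page checkout 140/227 = 61.7%, Flow A 146/362 = 40.3% → the one-page checkout
Flow A wins each traffic group but the one-page checkout wins overall — the comparison reverses. Flow A's sessions skew toward search, which has a lower base rate.

Yes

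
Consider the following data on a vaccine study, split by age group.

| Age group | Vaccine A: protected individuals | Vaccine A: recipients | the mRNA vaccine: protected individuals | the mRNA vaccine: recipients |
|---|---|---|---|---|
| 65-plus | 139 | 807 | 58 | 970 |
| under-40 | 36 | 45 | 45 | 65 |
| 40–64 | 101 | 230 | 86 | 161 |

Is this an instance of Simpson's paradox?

No

65-plus: Vaccine A 139/807 = 17.2%, the mRNA vaccine 58/970 = 6.0% → Vaccine A
Under-40: Vaccine A 36/45 = 80.0%, the mRNA vaccine 45/65 = 69.2% → Vaccine A
40–64: Vaccine A 101/230 = 43.9%, the mRNA vaccine 86/161 = 53.4% → the mRNA vaccine
Overall: Vaccine A 276/1082 = 25.5%, the mRNA vaccine 189/1196 = 15.8% → Vaccine A
Neither sweeps: Vaccine A wins 2 of 3 groups, the mRNA vaccine wins 1. Vaccine A wins overall but not every group — no Simpson reversal.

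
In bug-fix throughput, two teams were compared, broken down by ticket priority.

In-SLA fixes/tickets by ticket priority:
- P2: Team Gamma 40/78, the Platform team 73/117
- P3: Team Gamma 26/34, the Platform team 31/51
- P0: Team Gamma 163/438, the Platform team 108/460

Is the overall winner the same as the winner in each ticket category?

P2: Team Gamma 40/78 = 51.3%, the Platform team 73/117 = 62.4% → the Platform team
P3: Team Gamma 26/34 = 76.5%, the Platform team 31/51 = 60.8% → Team Gamma
P0: Team Gamma 163/438 = 37.2%, the Platform team 108/460 = 23.5% → Team Gamma
Overall: Team Gamma 229/550 = 41.6%, the Platform team 212/628 = 33.8% → Team Gamma
Neither sweeps: Team Gamma wins 2 of 3 groups, the Platform team wins 1. Team Gamma wins overall but not every group — no Simpson reversal.

No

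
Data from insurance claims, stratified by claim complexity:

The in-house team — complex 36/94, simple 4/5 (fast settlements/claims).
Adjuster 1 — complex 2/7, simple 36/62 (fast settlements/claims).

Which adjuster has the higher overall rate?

Adjuster 1

Complex: the in-house team 36/94 = 38.3%, Adjuster 1 2/7 = 28.6% → the in-house team
Simple: the in-house team 4/5 = 80.0%, Adjuster 1 36/62 = 58.1% → the in-house team
Overall: the in-house team 40/99 = 40.4%, Adjuster 1 38/69 = 55.1% → Adjuster 1
(The in-house team wins every claim group but Adjuster 1 wins overall — the in-house team's claims skew toward the low-rate complex group.)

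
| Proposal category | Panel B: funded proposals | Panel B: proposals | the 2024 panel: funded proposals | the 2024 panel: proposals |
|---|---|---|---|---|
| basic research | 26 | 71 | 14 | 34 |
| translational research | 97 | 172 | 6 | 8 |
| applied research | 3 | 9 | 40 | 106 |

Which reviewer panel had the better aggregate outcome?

Panel B

Basic research: Panel B 26/71 = 36.6%, the 2024 panel 14/34 = 41.2% → the 2024 panel
Translational research: Panel B 97/172 = 56.4%, the 2024 panel 6/8 = 75.0% → the 2024 panel
Applied research: Panel B 3/9 = 33.3%, the 2024 panel 40/106 = 37.7% → the 2024 panel
Overall: Panel B 126/252 = 50.0%, the 2024 panel 60/148 = 40.5% → Panel B
(The 2024 panel wins every proposal group but Panel B wins overall — the 2024 panel's proposals skew toward the low-rate applied research group.)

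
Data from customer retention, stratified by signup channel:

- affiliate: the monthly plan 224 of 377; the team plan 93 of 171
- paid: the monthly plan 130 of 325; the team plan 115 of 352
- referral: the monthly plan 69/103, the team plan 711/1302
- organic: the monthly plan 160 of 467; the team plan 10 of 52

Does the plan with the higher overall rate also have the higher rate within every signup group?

No

Affiliate: the monthly plan 224/377 = 59.4%, the team plan 93/171 = 54.4% → the monthly plan
Paid: the monthly plan 130/325 = 40.0%, the team plan 115/352 = 32.7% → the monthly plan
Referral: the monthly plan 69/103 = 67.0%, the team plan 711/1302 = 54.6% → the monthly plan
Organic: the monthly plan 160/467 = 34.3%, the team plan 10/52 = 19.2% → the monthly plan
Overall: the monthly plan 583/1272 = 45.8%, the team plan 929/1877 = 49.5% → the team plan
The monthly plan wins each signup group but the team plan wins overall — the comparison reverses. The monthly plan's customers skew toward organic, which has a lower base rate.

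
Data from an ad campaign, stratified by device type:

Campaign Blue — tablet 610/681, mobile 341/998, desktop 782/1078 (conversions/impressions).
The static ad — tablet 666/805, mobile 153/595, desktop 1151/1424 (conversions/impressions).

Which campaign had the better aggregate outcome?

Tablet: Campaign Blue 610/681 = 89.6%, the static ad 666/805 = 82.7% → Campaign Blue
Mobile: Campaign Blue 341/998 = 34.2%, the static ad 153/595 = 25.7% → Campaign Blue
Desktop: Campaign Blue 782/1078 = 72.5%, the static ad 1151/1424 = 80.8% → the static ad
Overall: Campaign Blue 1733/2757 = 62.9%, the static ad 1970/2824 = 69.8% → the static ad
(Neither sweeps every device group, but the static ad has the higher pooled rate.)

the static ad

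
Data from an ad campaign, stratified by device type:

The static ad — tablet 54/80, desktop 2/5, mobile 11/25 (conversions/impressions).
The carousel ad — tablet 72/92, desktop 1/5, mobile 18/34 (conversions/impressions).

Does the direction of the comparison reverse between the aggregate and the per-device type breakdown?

Tablet: the static ad 54/80 = 67.5%, the carousel ad 72/92 = 78.3% → the carousel ad
Desktop: the static ad 2/5 = 40.0%, the carousel ad 1/5 = 20.0% → the static ad
Mobile: the static ad 11/25 = 44.0%, the carousel ad 18/34 = 52.9% → the carousel ad
Overall: the static ad 67/110 = 60.9%, the carousel ad 91/131 = 69.5% → the carousel ad
Neither sweeps: the static ad wins 1 of 3 groups, the carousel ad wins 2. The carousel ad wins overall but not every group — no Simpson reversal.

No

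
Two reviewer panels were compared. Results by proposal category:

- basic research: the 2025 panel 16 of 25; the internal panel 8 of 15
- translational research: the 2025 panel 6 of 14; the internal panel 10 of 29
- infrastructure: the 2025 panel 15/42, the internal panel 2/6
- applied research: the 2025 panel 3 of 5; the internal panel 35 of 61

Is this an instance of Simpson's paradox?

Basic research: the 2025 panel 16/25 = 64.0%, the internal panel 8/15 = 53.3% → the 2025 panel
Translational research: the 2025 panel 6/14 = 42.9%, the internal panel 10/29 = 34.5% → the 2025 panel
Infrastructure: the 2025 panel 15/42 = 35.7%, the internal panel 2/6 = 33.3% → the 2025 panel
Applied research: the 2025 panel 3/5 = 60.0%, the internal panel 35/61 = 57.4% → the 2025 panel
Overall: the 2025 panel 40/86 = 46.5%, the internal panel 55/111 = 49.5% → the internal panel
The 2025 panel wins each proposal group but the internal panel wins overall — the comparison reverses. The 2025 panel's proposals skew toward infrastructure, which has a lower base rate.

Yes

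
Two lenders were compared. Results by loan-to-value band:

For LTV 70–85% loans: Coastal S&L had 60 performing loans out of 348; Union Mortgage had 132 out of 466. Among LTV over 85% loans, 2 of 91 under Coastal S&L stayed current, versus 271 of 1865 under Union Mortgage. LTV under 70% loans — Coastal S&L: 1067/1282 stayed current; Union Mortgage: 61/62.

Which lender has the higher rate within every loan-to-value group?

Union Mortgage

LTV 70–85%: Coastal S&L 60/348 = 17.2%, Union Mortgage 132/466 = 28.3% → Union Mortgage
LTV over 85%: Coastal S&L 2/91 = 2.2%, Union Mortgage 271/1865 = 14.5% → Union Mortgage
LTV under 70%: Coastal S&L 1067/1282 = 83.2%, Union Mortgage 61/62 = 98.4% → Union Mortgage
Union Mortgage has the higher rate in all 3 groups.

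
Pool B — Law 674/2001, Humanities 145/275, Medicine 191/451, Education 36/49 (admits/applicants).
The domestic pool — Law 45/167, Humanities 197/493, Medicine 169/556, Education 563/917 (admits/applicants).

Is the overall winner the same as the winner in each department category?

No

Law: Pool B 674/2001 = 33.7%, the domestic pool 45/167 = 26.9% → Pool B
Humanities: Pool B 145/275 = 52.7%, the domestic pool 197/493 = 40.0% → Pool B
Medicine: Pool B 191/451 = 42.4%, the domestic pool 169/556 = 30.4% → Pool B
Education: Pool B 36/49 = 73.5%, the domestic pool 563/917 = 61.4% → Pool B
Overall: Pool B 1046/2776 = 37.7%, the domestic pool 974/2133 = 45.7% → the domestic pool
Pool B wins each department group but the domestic pool wins overall — the comparison reverses. Pool B's applicants skew toward Law, which has a lower base rate.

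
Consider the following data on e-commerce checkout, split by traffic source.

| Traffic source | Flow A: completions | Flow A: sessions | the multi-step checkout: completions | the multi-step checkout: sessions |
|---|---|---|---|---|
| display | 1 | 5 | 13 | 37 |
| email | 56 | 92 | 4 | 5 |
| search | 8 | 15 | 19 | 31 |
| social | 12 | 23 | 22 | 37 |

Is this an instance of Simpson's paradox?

Display: Flow A 1/5 = 20.0%, the multi-step checkout 13/37 = 35.1% → the multi-step checkout
Email: Flow A 56/92 = 60.9%, the multi-step checkout 4/5 = 80.0% → the multi-step checkout
Search: Flow A 8/15 = 53.3%, the multi-step checkout 19/31 = 61.3% → the multi-step checkout
Social: Flow A 12/23 = 52.2%, the multi-step checkout 22/37 = 59.5% → the multi-step checkout
Overall: Flow A 77/135 = 57.0%, the multi-step checkout 58/110 = 52.7% → Flow A
The multi-step checkout wins each traffic group but Flow A wins overall — the comparison reverses. The multi-step checkout's sessions skew toward display, which has a lower base rate.

Yes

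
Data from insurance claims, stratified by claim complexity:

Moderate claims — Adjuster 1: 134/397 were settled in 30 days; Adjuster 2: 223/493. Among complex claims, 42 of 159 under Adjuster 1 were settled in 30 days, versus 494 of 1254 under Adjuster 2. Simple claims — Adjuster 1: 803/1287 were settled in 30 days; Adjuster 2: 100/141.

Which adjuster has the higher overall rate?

Moderate: Adjuster 1 134/397 = 33.8%, Adjuster 2 223/493 = 45.2% → Adjuster 2
Complex: Adjuster 1 42/159 = 26.4%, Adjuster 2 494/1254 = 39.4% → Adjuster 2
Simple: Adjuster 1 803/1287 = 62.4%, Adjuster 2 100/141 = 70.9% → Adjuster 2
Overall: Adjuster 1 979/1843 = 53.1%, Adjuster 2 817/1888 = 43.3% → Adjuster 1
(Adjuster 2 wins every claim group but Adjuster 1 wins overall — Adjuster 2's claims skew toward the low-rate complex group.)

Adjuster 1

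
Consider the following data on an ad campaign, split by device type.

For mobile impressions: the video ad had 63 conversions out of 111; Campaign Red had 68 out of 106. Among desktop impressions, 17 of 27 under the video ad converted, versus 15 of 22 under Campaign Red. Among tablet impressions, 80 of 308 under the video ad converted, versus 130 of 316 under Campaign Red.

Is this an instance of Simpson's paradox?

Mobile: the video ad 63/111 = 56.8%, Campaign Red 68/106 = 64.2% → Campaign Red
Desktop: the video ad 17/27 = 63.0%, Campaign Red 15/22 = 68.2% → Campaign Red
Tablet: the video ad 80/308 = 26.0%, Campaign Red 130/316 = 41.1% → Campaign Red
Overall: the video ad 160/446 = 35.9%, Campaign Red 213/444 = 48.0% → Campaign Red
Campaign Red wins overall and in every device group — no reversal.

No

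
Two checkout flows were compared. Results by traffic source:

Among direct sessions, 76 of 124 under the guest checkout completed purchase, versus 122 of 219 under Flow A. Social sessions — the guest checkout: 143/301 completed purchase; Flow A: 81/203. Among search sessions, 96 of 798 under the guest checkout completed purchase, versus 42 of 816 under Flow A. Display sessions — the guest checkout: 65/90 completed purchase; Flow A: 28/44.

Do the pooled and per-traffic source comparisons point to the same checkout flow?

Direct: the guest checkout 76/124 = 61.3%, Flow A 122/219 = 55.7% → the guest checkout
Social: the guest checkout 143/301 = 47.5%, Flow A 81/203 = 39.9% → the guest checkout
Search: the guest checkout 96/798 = 12.0%, Flow A 42/816 = 5.1% → the guest checkout
Display: the guest checkout 65/90 = 72.2%, Flow A 28/44 = 63.6% → the guest checkout
Overall: the guest checkout 380/1313 = 28.9%, Flow A 273/1282 = 21.3% → the guest checkout
The guest checkout wins overall and in every traffic group — no reversal.

Yes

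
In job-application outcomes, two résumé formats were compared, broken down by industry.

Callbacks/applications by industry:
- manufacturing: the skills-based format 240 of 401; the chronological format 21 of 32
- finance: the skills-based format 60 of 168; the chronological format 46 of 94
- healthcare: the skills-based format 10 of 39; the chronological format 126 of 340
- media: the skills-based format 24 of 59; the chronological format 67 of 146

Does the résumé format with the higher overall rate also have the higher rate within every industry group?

Manufacturing: the skills-based format 240/401 = 59.9%, the chronological format 21/32 = 65.6% → the chronological format
Finance: the skills-based format 60/168 = 35.7%, the chronological format 46/94 = 48.9% → the chronological format
Healthcare: the skills-based format 10/39 = 25.6%, the chronological format 126/340 = 37.1% → the chronological format
Media: the skills-based format 24/59 = 40.7%, the chronological format 67/146 = 45.9% → the chronological format
Overall: the skills-based format 334/667 = 50.1%, the chronological format 260/612 = 42.5% → the skills-based format
The chronological format wins each industry group but the skills-based format wins overall — the comparison reverses. The chronological format's applications skew toward healthcare, which has a lower base rate.

No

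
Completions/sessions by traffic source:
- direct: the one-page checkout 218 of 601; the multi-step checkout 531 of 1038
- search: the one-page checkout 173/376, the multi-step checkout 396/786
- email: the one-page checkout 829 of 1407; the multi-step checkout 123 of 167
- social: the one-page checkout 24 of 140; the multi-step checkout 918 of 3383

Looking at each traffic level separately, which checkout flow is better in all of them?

the multi-step checkout

Direct: the one-page checkout 218/601 = 36.3%, the multi-step checkout 531/1038 = 51.2% → the multi-step checkout
Search: the one-page checkout 173/376 = 46.0%, the multi-step checkout 396/786 = 50.4% → the multi-step checkout
Email: the one-page checkout 829/1407 = 58.9%, the multi-step checkout 123/167 = 73.7% → the multi-step checkout
Social: the one-page checkout 24/140 = 17.1%, the multi-step checkout 918/3383 = 27.1% → the multi-step checkout
The multi-step checkout has the higher rate in all 4 groups.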